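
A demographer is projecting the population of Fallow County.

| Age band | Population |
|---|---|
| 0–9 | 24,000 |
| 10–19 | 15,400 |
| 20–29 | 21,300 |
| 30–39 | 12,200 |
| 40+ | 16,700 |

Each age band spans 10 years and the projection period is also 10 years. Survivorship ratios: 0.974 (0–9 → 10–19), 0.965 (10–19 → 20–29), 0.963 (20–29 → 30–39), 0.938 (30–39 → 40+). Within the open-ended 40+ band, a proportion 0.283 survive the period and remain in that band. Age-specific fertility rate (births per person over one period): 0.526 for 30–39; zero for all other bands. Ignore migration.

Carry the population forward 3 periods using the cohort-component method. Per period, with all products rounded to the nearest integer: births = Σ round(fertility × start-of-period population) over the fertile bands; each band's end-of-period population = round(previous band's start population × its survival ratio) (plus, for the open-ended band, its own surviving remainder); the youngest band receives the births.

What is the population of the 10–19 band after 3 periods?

10508

Period 1.
Births: 12200 × 0.526 = 6417
10–19: 24000 × 0.974 = 23376
20–29: 15400 × 0.965 = 14861
30–39: 21300 × 0.963 = 20512
40+: 12200 × 0.938 + 16700 × 0.283 = 11444 + 4726 = 16170
→ [6417, 23376, 14861, 20512, 16170]
Period 2.
Births: 20512 × 0.526 = 10789
10–19: 6417 × 0.974 = 6250
20–29: 23376 × 0.965 = 22558
30–39: 14861 × 0.963 = 14311
40+: 20512 × 0.938 + 16170 × 0.283 = 19240 + 4576 = 23816
→ [10789, 6250, 22558, 14311, 23816]
Period 3.
Births: 14311 × 0.526 = 7528
10–19: 10789 × 0.974 = 10508
20–29: 6250 × 0.965 = 6031
30–39: 22558 × 0.963 = 21723
40+: 14311 × 0.938 + 23816 × 0.283 = 13424 + 6740 = 20164
→ [7528, 10508, 6031, 21723, 20164]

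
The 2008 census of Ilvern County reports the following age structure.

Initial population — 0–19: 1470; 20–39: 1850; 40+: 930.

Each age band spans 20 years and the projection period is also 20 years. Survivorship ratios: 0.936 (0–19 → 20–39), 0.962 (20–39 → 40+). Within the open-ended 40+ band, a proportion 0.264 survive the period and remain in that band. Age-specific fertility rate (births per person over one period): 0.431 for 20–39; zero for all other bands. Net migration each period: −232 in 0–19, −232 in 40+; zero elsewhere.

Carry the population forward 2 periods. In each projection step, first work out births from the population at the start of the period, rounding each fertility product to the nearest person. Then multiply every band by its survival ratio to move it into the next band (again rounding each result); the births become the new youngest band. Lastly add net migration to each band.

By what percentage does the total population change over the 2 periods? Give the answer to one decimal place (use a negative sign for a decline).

Numbering the groups 1..3 from youngest to oldest:
[period 1]
Births: 1850 * 0.431 = 797
Group 2: 1470 * 0.936 = 1376
Group 3: 1850 * 0.962 + 930 * 0.264 = 1780 + 246 = 2026
Net migration: Group 1 − 232 → 565; Group 3 − 232 → 1794
Population now: 0–19=565, 20–39=1376, 40+=1794
[period 2]
Births: 1376 * 0.431 = 593
Group 2: 565 * 0.936 = 529
Group 3: 1376 * 0.962 + 1794 * 0.264 = 1324 + 474 = 1798
Net migration: Group 1 − 232 → 361; Group 3 − 232 → 1566
Population now: 0–19=361, 20–39=529, 40+=1566
Total: 4250 → 2456; change = -1794; percentage change = -42.2%

-42.2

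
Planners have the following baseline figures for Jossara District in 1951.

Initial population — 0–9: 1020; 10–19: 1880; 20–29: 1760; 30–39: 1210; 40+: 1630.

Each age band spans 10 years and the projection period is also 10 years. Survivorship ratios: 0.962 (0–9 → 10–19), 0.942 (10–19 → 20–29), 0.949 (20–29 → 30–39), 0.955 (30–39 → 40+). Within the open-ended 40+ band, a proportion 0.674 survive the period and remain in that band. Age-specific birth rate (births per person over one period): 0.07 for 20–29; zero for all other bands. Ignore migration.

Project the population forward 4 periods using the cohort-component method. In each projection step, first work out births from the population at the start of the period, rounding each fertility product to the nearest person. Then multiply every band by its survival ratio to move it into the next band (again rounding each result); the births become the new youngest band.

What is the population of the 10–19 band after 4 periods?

Let group 1 be 0–9 through group 5 = 40+.
After projecting period 1:
Births: 1760 × 0.07 = 123
Group 2: 1020 × 0.962 = 981
Group 3: 1880 × 0.942 = 1771
Group 4: 1760 × 0.949 = 1670
Group 5: 1210 × 0.955 + 1630 × 0.674 = 1156 + 1099 = 2255
Giving 123 / 981 / 1771 / 1670 / 2255.
After projecting period 2:
Births: 1771 × 0.07 = 124
Group 2: 123 × 0.962 = 118
Group 3: 981 × 0.942 = 924
Group 4: 1771 × 0.949 = 1681
Group 5: 1670 × 0.955 + 2255 × 0.674 = 1595 + 1520 = 3115
Giving 124 / 118 / 924 / 1681 / 3115.
After projecting period 3:
Births: 924 × 0.07 = 65
Group 2: 124 × 0.962 = 119
Group 3: 118 × 0.942 = 111
Group 4: 924 × 0.949 = 877
Group 5: 1681 × 0.955 + 3115 × 0.674 = 1605 + 2100 = 3705
Giving 65 / 119 / 111 / 877 / 3705.
After projecting period 4:
Births: 111 × 0.07 = 8
Group 2: 65 × 0.962 = 63
Group 3: 119 × 0.942 = 112
Group 4: 111 × 0.949 = 105
Group 5: 877 × 0.955 + 3705 × 0.674 = 838 + 2497 = 3335
Giving 8 / 63 / 112 / 105 / 3335.

63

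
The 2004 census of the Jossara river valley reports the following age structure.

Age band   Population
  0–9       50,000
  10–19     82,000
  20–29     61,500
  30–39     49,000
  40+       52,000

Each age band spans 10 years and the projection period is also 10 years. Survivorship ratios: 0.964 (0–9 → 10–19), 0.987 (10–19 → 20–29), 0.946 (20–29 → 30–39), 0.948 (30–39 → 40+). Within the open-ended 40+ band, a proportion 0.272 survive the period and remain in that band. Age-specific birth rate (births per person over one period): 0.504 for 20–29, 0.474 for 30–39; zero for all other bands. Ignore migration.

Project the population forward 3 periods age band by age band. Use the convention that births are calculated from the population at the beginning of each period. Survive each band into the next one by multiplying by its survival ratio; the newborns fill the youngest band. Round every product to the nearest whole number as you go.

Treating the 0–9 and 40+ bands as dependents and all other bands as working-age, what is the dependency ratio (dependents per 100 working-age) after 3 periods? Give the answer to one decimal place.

Period 1.
Births: 61500 * 0.504 = 30996  |  49000 * 0.474 = 23226 → 54222
10–19: 50000 * 0.964 = 48200
20–29: 82000 * 0.987 = 80934
30–39: 61500 * 0.946 = 58179
40+: 49000 * 0.948 + 52000 * 0.272 = 46452 + 14144 = 60596
Giving 54222 / 48200 / 80934 / 58179 / 60596.
Period 2.
Births: 80934 * 0.504 = 40791  |  58179 * 0.474 = 27577 → 68368
10–19: 54222 * 0.964 = 52270
20–29: 48200 * 0.987 = 47573
30–39: 80934 * 0.946 = 76564
40+: 58179 * 0.948 + 60596 * 0.272 = 55154 + 16482 = 71636
Giving 68368 / 52270 / 47573 / 76564 / 71636.
Period 3.
Births: 47573 * 0.504 = 23977  |  76564 * 0.474 = 36291 → 60268
10–19: 68368 * 0.964 = 65907
20–29: 52270 * 0.987 = 51590
30–39: 47573 * 0.946 = 45004
40+: 76564 * 0.948 + 71636 * 0.272 = 72583 + 19485 = 92068
Giving 60268 / 65907 / 51590 / 45004 / 92068.
Dependents (band 0–9 + band 40+) = 60268 + 92068 = 152336; working-age = 162501; ratio = 152336/162501 × 100 = 93.7

93.7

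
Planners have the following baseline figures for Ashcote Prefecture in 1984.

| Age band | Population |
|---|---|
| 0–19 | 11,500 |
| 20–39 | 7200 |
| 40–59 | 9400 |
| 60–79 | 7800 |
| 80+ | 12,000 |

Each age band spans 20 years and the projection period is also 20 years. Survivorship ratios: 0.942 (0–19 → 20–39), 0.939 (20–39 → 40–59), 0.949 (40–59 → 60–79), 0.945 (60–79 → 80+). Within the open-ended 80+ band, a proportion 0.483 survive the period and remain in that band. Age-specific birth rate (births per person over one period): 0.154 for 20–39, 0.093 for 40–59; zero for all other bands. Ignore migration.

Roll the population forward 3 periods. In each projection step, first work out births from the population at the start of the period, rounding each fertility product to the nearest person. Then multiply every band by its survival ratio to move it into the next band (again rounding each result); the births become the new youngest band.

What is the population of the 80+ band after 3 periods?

(Bands numbered youngest = 1 to oldest = 5.)
[period 1]
Births: 7200 × 0.154 = 1109 ; 9400 × 0.093 = 874 — total 1983
Band 2: 11500 × 0.942 = 10833
Band 3: 7200 × 0.939 = 6761
Band 4: 9400 × 0.949 = 8921
Band 5: 7800 × 0.945 + 12000 × 0.483 = 7371 + 5796 = 13167
Giving 1983 / 10833 / 6761 / 8921 / 13167.
[period 2]
Births: 10833 × 0.154 = 1668 ; 6761 × 0.093 = 629 — total 2297
Band 2: 1983 × 0.942 = 1868
Band 3: 10833 × 0.939 = 10172
Band 4: 6761 × 0.949 = 6416
Band 5: 8921 × 0.945 + 13167 × 0.483 = 8430 + 6360 = 14790
Giving 2297 / 1868 / 10172 / 6416 / 14790.
[period 3]
Births: 1868 × 0.154 = 288 ; 10172 × 0.093 = 946 — total 1234
Band 2: 2297 × 0.942 = 2164
Band 3: 1868 × 0.939 = 1754
Band 4: 10172 × 0.949 = 9653
Band 5: 6416 × 0.945 + 14790 × 0.483 = 6063 + 7144 = 13207
Giving 1234 / 2164 / 1754 / 9653 / 13207.

13207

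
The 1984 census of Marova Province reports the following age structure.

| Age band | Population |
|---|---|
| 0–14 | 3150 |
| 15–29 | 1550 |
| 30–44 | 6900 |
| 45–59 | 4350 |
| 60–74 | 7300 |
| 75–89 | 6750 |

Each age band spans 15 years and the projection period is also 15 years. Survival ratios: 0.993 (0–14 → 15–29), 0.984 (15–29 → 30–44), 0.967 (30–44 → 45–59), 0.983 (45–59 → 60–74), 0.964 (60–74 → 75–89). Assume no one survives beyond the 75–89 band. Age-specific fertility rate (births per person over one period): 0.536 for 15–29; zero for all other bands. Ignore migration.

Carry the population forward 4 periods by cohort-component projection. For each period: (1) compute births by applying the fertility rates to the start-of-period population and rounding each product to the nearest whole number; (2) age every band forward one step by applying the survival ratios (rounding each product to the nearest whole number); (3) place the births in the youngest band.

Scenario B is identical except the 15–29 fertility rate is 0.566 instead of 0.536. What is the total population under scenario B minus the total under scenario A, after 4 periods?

Period 1.
Births: 1550 × 0.536 = 831
15–29: 3150 × 0.993 = 3128
30–44: 1550 × 0.984 = 1525
45–59: 6900 × 0.967 = 6672
60–74: 4350 × 0.983 = 4276
75–89: 7300 × 0.964 = 7037
Giving 831 / 3128 / 1525 / 6672 / 4276 / 7037.
Period 2.
Births: 3128 × 0.536 = 1677
15–29: 831 × 0.993 = 825
30–44: 3128 × 0.984 = 3078
45–59: 1525 × 0.967 = 1475
60–74: 6672 × 0.983 = 6559
75–89: 4276 × 0.964 = 4122
Giving 1677 / 825 / 3078 / 1475 / 6559 / 4122.
Period 3.
Births: 825 × 0.536 = 442
15–29: 1677 × 0.993 = 1665
30–44: 825 × 0.984 = 812
45–59: 3078 × 0.967 = 2976
60–74: 1475 × 0.983 = 1450
75–89: 6559 × 0.964 = 6323
Giving 442 / 1665 / 812 / 2976 / 1450 / 6323.
Period 4.
Births: 1665 × 0.536 = 892
15–29: 442 × 0.993 = 439
30–44: 1665 × 0.984 = 1638
45–59: 812 × 0.967 = 785
60–74: 2976 × 0.983 = 2925
75–89: 1450 × 0.964 = 1398
Giving 892 / 439 / 1638 / 785 / 2925 / 1398.
Scenario A total after 4 periods: 8077
Scenario B projection —
Period 1.
Births: 1550 × 0.566 = 877
15–29: 3150 × 0.993 = 3128
30–44: 1550 × 0.984 = 1525
45–59: 6900 × 0.967 = 6672
60–74: 4350 × 0.983 = 4276
75–89: 7300 × 0.964 = 7037
Giving 877 / 3128 / 1525 / 6672 / 4276 / 7037.
Period 2.
Births: 3128 × 0.566 = 1770
15–29: 877 × 0.993 = 871
30–44: 3128 × 0.984 = 3078
45–59: 1525 × 0.967 = 1475
60–74: 6672 × 0.983 = 6559
75–89: 4276 × 0.964 = 4122
Giving 1770 / 871 / 3078 / 1475 / 6559 / 4122.
Period 3.
Births: 871 × 0.566 = 493
15–29: 1770 × 0.993 = 1758
30–44: 871 × 0.984 = 857
45–59: 3078 × 0.967 = 2976
60–74: 1475 × 0.983 = 1450
75–89: 6559 × 0.964 = 6323
Giving 493 / 1758 / 857 / 2976 / 1450 / 6323.
Period 4.
Births: 1758 × 0.566 = 995
15–29: 493 × 0.993 = 490
30–44: 1758 × 0.984 = 1730
45–59: 857 × 0.967 = 829
60–74: 2976 × 0.983 = 2925
75–89: 1450 × 0.964 = 1398
Giving 995 / 490 / 1730 / 829 / 2925 / 1398.
Scenario B total after 4 periods: 8367
Difference B − A = 8367 − 8077 = 290

290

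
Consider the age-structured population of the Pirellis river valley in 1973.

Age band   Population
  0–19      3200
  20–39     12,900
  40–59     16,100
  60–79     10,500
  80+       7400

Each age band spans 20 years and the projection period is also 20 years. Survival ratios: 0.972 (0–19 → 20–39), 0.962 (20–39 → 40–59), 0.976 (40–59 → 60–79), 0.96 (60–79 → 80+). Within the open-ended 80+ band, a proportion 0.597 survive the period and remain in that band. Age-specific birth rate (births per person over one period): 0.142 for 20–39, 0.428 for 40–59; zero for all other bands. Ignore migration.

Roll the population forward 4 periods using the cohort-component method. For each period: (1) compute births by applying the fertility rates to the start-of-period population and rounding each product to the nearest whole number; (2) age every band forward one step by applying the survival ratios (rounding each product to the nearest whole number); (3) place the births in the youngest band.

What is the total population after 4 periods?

38247

Period 1.
Births: 12900 × 0.142 = 1832, 16100 × 0.428 = 6891 ⇒ total 8723
20–39: 3200 × 0.972 = 3110
40–59: 12900 × 0.962 = 12410
60–79: 16100 × 0.976 = 15714
80+: 10500 × 0.96 + 7400 × 0.597 = 10080 + 4418 = 14498
Giving 8723 / 3110 / 12410 / 15714 / 14498.
Period 2.
Births: 3110 × 0.142 = 442, 12410 × 0.428 = 5311 ⇒ total 5753
20–39: 8723 × 0.972 = 8479
40–59: 3110 × 0.962 = 2992
60–79: 12410 × 0.976 = 12112
80+: 15714 × 0.96 + 14498 × 0.597 = 15085 + 8655 = 23740
Giving 5753 / 8479 / 2992 / 12112 / 23740.
Period 3.
Births: 8479 × 0.142 = 1204, 2992 × 0.428 = 1281 ⇒ total 2485
20–39: 5753 × 0.972 = 5592
40–59: 8479 × 0.962 = 8157
60–79: 2992 × 0.976 = 2920
80+: 12112 × 0.96 + 23740 × 0.597 = 11628 + 14173 = 25801
Giving 2485 / 5592 / 8157 / 2920 / 25801.
Period 4.
Births: 5592 × 0.142 = 794, 8157 × 0.428 = 3491 ⇒ total 4285
20–39: 2485 × 0.972 = 2415
40–59: 5592 × 0.962 = 5380
60–79: 8157 × 0.976 = 7961
80+: 2920 × 0.96 + 25801 × 0.597 = 2803 + 15403 = 18206
Giving 4285 / 2415 / 5380 / 7961 / 18206.
Total after period 4: 4285 + 2415 + 5380 + 7961 + 18206 = 38247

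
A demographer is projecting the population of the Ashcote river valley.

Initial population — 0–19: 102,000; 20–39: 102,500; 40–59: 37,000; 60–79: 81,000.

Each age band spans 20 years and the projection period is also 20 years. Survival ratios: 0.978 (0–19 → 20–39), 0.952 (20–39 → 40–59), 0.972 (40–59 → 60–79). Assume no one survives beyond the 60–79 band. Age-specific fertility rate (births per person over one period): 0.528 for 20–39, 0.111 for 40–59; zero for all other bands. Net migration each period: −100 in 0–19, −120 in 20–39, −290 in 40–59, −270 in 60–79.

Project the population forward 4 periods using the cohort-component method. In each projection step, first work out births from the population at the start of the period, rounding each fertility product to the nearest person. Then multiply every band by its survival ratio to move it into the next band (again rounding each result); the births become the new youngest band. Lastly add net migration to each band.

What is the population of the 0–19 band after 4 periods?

— Period 1 —
Births: 102500 × 0.528 = 54120, 37000 × 0.111 = 4107 → total 58227
20–39: 102000 × 0.978 = 99756
40–59: 102500 × 0.952 = 97580
60–79: 37000 × 0.972 = 35964
Net migration: 0–19 − 100 → 58127; 20–39 − 120 → 99636; 40–59 − 290 → 97290; 60–79 − 270 → 35694
Population now: 0–19=58127, 20–39=99636, 40–59=97290, 60–79=35694
— Period 2 —
Births: 99636 × 0.528 = 52608, 97290 × 0.111 = 10799 → total 63407
20–39: 58127 × 0.978 = 56848
40–59: 99636 × 0.952 = 94853
60–79: 97290 × 0.972 = 94566
Net migration: 0–19 − 100 → 63307; 20–39 − 120 → 56728; 40–59 − 290 → 94563; 60–79 − 270 → 94296
Population now: 0–19=63307, 20–39=56728, 40–59=94563, 60–79=94296
— Period 3 —
Births: 56728 × 0.528 = 29952, 94563 × 0.111 = 10496 → total 40448
20–39: 63307 × 0.978 = 61914
40–59: 56728 × 0.952 = 54005
60–79: 94563 × 0.972 = 91915
Net migration: 0–19 − 100 → 40348; 20–39 − 120 → 61794; 40–59 − 290 → 53715; 60–79 − 270 → 91645
Population now: 0–19=40348, 20–39=61794, 40–59=53715, 60–79=91645
— Period 4 —
Births: 61794 × 0.528 = 32627, 53715 × 0.111 = 5962 → total 38589
20–39: 40348 × 0.978 = 39460
40–59: 61794 × 0.952 = 58828
60–79: 53715 × 0.972 = 52211
Net migration: 0–19 − 100 → 38489; 20–39 − 120 → 39340; 40–59 − 290 → 58538; 60–79 − 270 → 51941
Population now: 0–19=38489, 20–39=39340, 40–59=58538, 60–79=51941

38489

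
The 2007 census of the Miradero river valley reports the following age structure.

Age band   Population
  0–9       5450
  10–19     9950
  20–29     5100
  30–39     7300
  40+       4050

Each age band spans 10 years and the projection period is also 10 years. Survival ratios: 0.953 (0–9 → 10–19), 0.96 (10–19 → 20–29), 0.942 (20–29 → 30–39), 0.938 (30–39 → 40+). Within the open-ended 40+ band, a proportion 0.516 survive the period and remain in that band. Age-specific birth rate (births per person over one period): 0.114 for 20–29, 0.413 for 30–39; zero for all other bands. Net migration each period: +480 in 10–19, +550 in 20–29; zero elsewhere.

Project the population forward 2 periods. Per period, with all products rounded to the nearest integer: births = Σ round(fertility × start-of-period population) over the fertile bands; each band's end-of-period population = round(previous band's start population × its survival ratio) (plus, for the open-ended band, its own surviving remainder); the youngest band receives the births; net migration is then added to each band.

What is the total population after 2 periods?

31673

Call the bands 1 to 5, youngest first.
Period 1.
Births: 5100 × 0.114 = 581  |  7300 × 0.413 = 3015 ⇒ total 3596
Band 2: 5450 × 0.953 = 5194
Band 3: 9950 × 0.96 = 9552
Band 4: 5100 × 0.942 = 4804
Band 5: 7300 × 0.938 + 4050 × 0.516 = 6847 + 2090 = 8937
Net migration: Band 2 + 480 → 5674; Band 3 + 550 → 10102
End of period: [3596, 5674, 10102, 4804, 8937]
Period 2.
Births: 10102 × 0.114 = 1152  |  4804 × 0.413 = 1984 ⇒ total 3136
Band 2: 3596 × 0.953 = 3427
Band 3: 5674 × 0.96 = 5447
Band 4: 10102 × 0.942 = 9516
Band 5: 4804 × 0.938 + 8937 × 0.516 = 4506 + 4611 = 9117
Net migration: Band 2 + 480 → 3907; Band 3 + 550 → 5997
End of period: [3136, 3907, 5997, 9516, 9117]
Total after period 2: 3136 + 3907 + 5997 + 9516 + 9117 = 31673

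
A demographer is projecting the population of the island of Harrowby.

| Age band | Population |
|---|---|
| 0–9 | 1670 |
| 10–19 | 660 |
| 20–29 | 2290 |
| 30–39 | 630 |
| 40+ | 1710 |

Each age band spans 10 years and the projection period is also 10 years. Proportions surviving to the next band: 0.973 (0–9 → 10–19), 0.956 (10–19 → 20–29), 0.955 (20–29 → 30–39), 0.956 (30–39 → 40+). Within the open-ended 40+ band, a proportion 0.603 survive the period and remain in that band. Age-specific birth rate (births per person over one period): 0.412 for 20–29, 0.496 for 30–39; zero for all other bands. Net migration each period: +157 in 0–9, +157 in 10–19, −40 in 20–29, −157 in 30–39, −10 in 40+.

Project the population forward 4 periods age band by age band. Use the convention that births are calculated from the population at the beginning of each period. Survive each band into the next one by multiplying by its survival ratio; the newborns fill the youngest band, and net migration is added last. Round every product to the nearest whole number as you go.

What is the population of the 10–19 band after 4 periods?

After projecting period 1:
Births: 2290 * 0.412 = 943  |  630 * 0.496 = 312 → 1255
10–19: 1670 * 0.973 = 1625
20–29: 660 * 0.956 = 631
30–39: 2290 * 0.955 = 2187
40+: 630 * 0.956 + 1710 * 0.603 = 602 + 1031 = 1633
Net migration: 0–9 + 157 → 1412; 10–19 + 157 → 1782; 20–29 − 40 → 591; 30–39 − 157 → 2030; 40+ − 10 → 1623
→ [1412, 1782, 591, 2030, 1623]
After projecting period 2:
Births: 591 * 0.412 = 243  |  2030 * 0.496 = 1007 → 1250
10–19: 1412 * 0.973 = 1374
20–29: 1782 * 0.956 = 1704
30–39: 591 * 0.955 = 564
40+: 2030 * 0.956 + 1623 * 0.603 = 1941 + 979 = 2920
Net migration: 0–9 + 157 → 1407; 10–19 + 157 → 1531; 20–29 − 40 → 1664; 30–39 − 157 → 407; 40+ − 10 → 2910
→ [1407, 1531, 1664, 407, 2910]
After projecting period 3:
Births: 1664 * 0.412 = 686  |  407 * 0.496 = 202 → 888
10–19: 1407 * 0.973 = 1369
20–29: 1531 * 0.956 = 1464
30–39: 1664 * 0.955 = 1589
40+: 407 * 0.956 + 2910 * 0.603 = 389 + 1755 = 2144
Net migration: 0–9 + 157 → 1045; 10–19 + 157 → 1526; 20–29 − 40 → 1424; 30–39 − 157 → 1432; 40+ − 10 → 2134
→ [1045, 1526, 1424, 1432, 2134]
After projecting period 4:
Births: 1424 * 0.412 = 587  |  1432 * 0.496 = 710 → 1297
10–19: 1045 * 0.973 = 1017
20–29: 1526 * 0.956 = 1459
30–39: 1424 * 0.955 = 1360
40+: 1432 * 0.956 + 2134 * 0.603 = 1369 + 1287 = 2656
Net migration: 0–9 + 157 → 1454; 10–19 + 157 → 1174; 20–29 − 40 → 1419; 30–39 − 157 → 1203; 40+ − 10 → 2646
→ [1454, 1174, 1419, 1203, 2646]

1174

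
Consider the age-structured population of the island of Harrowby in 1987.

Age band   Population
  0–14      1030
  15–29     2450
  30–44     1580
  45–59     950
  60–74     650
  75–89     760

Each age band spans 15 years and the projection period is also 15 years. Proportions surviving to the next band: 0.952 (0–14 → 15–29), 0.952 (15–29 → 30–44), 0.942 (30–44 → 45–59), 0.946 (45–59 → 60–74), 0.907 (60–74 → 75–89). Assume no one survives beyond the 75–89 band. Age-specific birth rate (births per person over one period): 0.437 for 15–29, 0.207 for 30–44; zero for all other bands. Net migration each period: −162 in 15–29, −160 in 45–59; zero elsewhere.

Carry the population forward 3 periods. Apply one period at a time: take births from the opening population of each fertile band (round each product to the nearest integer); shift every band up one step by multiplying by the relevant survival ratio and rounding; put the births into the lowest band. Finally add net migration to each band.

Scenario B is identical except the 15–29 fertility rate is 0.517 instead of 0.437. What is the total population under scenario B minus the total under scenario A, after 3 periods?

Let band 1 be 0–14 through band 6 = 75–89.
Period 1.
Births: 2450 × 0.437 = 1071 ; 1580 × 0.207 = 327 → total 1398
Band 2: 1030 × 0.952 = 981
Band 3: 2450 × 0.952 = 2332
Band 4: 1580 × 0.942 = 1488
Band 5: 950 × 0.946 = 899
Band 6: 650 × 0.907 = 590
Net migration: Band 2 − 162 → 819; Band 4 − 160 → 1328
Population now: 0–14=1398, 15–29=819, 30–44=2332, 45–59=1328, 60–74=899, 75–89=590
Period 2.
Births: 819 × 0.437 = 358 ; 2332 × 0.207 = 483 → total 841
Band 2: 1398 × 0.952 = 1331
Band 3: 819 × 0.952 = 780
Band 4: 2332 × 0.942 = 2197
Band 5: 1328 × 0.946 = 1256
Band 6: 899 × 0.907 = 815
Net migration: Band 2 − 162 → 1169; Band 4 − 160 → 2037
Population now: 0–14=841, 15–29=1169, 30–44=780, 45–59=2037, 60–74=1256, 75–89=815
Period 3.
Births: 1169 × 0.437 = 511 ; 780 × 0.207 = 161 → total 672
Band 2: 841 × 0.952 = 801
Band 3: 1169 × 0.952 = 1113
Band 4: 780 × 0.942 = 735
Band 5: 2037 × 0.946 = 1927
Band 6: 1256 × 0.907 = 1139
Net migration: Band 2 − 162 → 639; Band 4 − 160 → 575
Population now: 0–14=672, 15–29=639, 30–44=1113, 45–59=575, 60–74=1927, 75–89=1139
Scenario A total after 3 periods: 6065
Scenario B projection —
Period 1.
Births: 2450 × 0.517 = 1267 ; 1580 × 0.207 = 327 → total 1594
Band 2: 1030 × 0.952 = 981
Band 3: 2450 × 0.952 = 2332
Band 4: 1580 × 0.942 = 1488
Band 5: 950 × 0.946 = 899
Band 6: 650 × 0.907 = 590
Net migration: Band 2 − 162 → 819; Band 4 − 160 → 1328
Population now: 0–14=1594, 15–29=819, 30–44=2332, 45–59=1328, 60–74=899, 75–89=590
Period 2.
Births: 819 × 0.517 = 423 ; 2332 × 0.207 = 483 → total 906
Band 2: 1594 × 0.952 = 1517
Band 3: 819 × 0.952 = 780
Band 4: 2332 × 0.942 = 2197
Band 5: 1328 × 0.946 = 1256
Band 6: 899 × 0.907 = 815
Net migration: Band 2 − 162 → 1355; Band 4 − 160 → 2037
Population now: 0–14=906, 15–29=1355, 30–44=780, 45–59=2037, 60–74=1256, 75–89=815
Period 3.
Births: 1355 × 0.517 = 701 ; 780 × 0.207 = 161 → total 862
Band 2: 906 × 0.952 = 863
Band 3: 1355 × 0.952 = 1290
Band 4: 780 × 0.942 = 735
Band 5: 2037 × 0.946 = 1927
Band 6: 1256 × 0.907 = 1139
Net migration: Band 2 − 162 → 701; Band 4 − 160 → 575
Population now: 0–14=862, 15–29=701, 30–44=1290, 45–59=575, 60–74=1927, 75–89=1139
Scenario B total after 3 periods: 6494
Difference B − A = 6494 − 6065 = 429

429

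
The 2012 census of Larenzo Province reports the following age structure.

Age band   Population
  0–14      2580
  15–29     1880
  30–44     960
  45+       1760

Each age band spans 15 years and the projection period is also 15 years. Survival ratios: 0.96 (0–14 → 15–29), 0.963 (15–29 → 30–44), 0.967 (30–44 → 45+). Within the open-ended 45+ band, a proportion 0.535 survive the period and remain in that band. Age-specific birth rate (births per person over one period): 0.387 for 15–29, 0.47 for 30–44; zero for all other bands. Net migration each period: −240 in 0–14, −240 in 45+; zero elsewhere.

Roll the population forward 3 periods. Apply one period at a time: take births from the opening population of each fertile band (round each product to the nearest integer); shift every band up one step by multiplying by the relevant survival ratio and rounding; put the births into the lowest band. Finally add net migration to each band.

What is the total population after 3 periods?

6945

Period 1.
Births: 1880 × 0.387 = 728, 960 × 0.47 = 451 — total 1179
15–29: 2580 × 0.96 = 2477
30–44: 1880 × 0.963 = 1810
45+: 960 × 0.967 + 1760 × 0.535 = 928 + 942 = 1870
Net migration: 0–14 − 240 → 939; 45+ − 240 → 1630
→ [939, 2477, 1810, 1630]
Period 2.
Births: 2477 × 0.387 = 959, 1810 × 0.47 = 851 — total 1810
15–29: 939 × 0.96 = 901
30–44: 2477 × 0.963 = 2385
45+: 1810 × 0.967 + 1630 × 0.535 = 1750 + 872 = 2622
Net migration: 0–14 − 240 → 1570; 45+ − 240 → 2382
→ [1570, 901, 2385, 2382]
Period 3.
Births: 901 × 0.387 = 349, 2385 × 0.47 = 1121 — total 1470
15–29: 1570 × 0.96 = 1507
30–44: 901 × 0.963 = 868
45+: 2385 × 0.967 + 2382 × 0.535 = 2306 + 1274 = 3580
Net migration: 0–14 − 240 → 1230; 45+ − 240 → 3340
→ [1230, 1507, 868, 3340]
Total after period 3: 1230 + 1507 + 868 + 3340 = 6945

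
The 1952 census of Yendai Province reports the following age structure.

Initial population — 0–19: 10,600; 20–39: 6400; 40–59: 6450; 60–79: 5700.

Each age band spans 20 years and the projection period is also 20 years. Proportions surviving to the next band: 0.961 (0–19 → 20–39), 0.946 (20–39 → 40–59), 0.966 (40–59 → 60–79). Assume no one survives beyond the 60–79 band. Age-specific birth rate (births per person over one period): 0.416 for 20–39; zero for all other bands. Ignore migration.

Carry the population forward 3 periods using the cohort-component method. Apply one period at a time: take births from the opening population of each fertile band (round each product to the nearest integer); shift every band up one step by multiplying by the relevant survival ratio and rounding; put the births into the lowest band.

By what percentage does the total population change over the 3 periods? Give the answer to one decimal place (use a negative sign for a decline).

-42.1

Call the groups 1 to 4, youngest first.
After projecting period 1:
Births: 6400 × 0.416 = 2662
Group 2: 10600 × 0.961 = 10187
Group 3: 6400 × 0.946 = 6054
Group 4: 6450 × 0.966 = 6231
Giving 2662 / 10187 / 6054 / 6231.
After projecting period 2:
Births: 10187 × 0.416 = 4238
Group 2: 2662 × 0.961 = 2558
Group 3: 10187 × 0.946 = 9637
Group 4: 6054 × 0.966 = 5848
Giving 4238 / 2558 / 9637 / 5848.
After projecting period 3:
Births: 2558 × 0.416 = 1064
Group 2: 4238 × 0.961 = 4073
Group 3: 2558 × 0.946 = 2420
Group 4: 9637 × 0.966 = 9309
Giving 1064 / 4073 / 2420 / 9309.
Total: 29150 → 16866; change = -12284; percentage change = -42.1%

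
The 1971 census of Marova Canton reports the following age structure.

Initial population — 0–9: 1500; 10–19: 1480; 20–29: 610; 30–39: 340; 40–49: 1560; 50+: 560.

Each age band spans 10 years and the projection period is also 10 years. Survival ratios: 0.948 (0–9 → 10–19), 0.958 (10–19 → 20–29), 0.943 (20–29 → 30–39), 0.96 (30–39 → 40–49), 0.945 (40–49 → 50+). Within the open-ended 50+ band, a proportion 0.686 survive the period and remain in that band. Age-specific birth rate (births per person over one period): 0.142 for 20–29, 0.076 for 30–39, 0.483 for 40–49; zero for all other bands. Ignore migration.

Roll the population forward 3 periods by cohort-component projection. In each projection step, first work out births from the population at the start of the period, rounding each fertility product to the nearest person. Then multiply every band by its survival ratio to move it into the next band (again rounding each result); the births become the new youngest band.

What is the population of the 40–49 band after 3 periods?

Period 1.
Births: 610 * 0.142 = 87 ; 340 * 0.076 = 26 ; 1560 * 0.483 = 753 — total 866
10–19: 1500 * 0.948 = 1422
20–29: 1480 * 0.958 = 1418
30–39: 610 * 0.943 = 575
40–49: 340 * 0.96 = 326
50+: 1560 * 0.945 + 560 * 0.686 = 1474 + 384 = 1858
Giving 866 / 1422 / 1418 / 575 / 326 / 1858.
Period 2.
Births: 1418 * 0.142 = 201 ; 575 * 0.076 = 44 ; 326 * 0.483 = 157 — total 402
10–19: 866 * 0.948 = 821
20–29: 1422 * 0.958 = 1362
30–39: 1418 * 0.943 = 1337
40–49: 575 * 0.96 = 552
50+: 326 * 0.945 + 1858 * 0.686 = 308 + 1275 = 1583
Giving 402 / 821 / 1362 / 1337 / 552 / 1583.
Period 3.
Births: 1362 * 0.142 = 193 ; 1337 * 0.076 = 102 ; 552 * 0.483 = 267 — total 562
10–19: 402 * 0.948 = 381
20–29: 821 * 0.958 = 787
30–39: 1362 * 0.943 = 1284
40–49: 1337 * 0.96 = 1284
50+: 552 * 0.945 + 1583 * 0.686 = 522 + 1086 = 1608
Giving 562 / 381 / 787 / 1284 / 1284 / 1608.

1284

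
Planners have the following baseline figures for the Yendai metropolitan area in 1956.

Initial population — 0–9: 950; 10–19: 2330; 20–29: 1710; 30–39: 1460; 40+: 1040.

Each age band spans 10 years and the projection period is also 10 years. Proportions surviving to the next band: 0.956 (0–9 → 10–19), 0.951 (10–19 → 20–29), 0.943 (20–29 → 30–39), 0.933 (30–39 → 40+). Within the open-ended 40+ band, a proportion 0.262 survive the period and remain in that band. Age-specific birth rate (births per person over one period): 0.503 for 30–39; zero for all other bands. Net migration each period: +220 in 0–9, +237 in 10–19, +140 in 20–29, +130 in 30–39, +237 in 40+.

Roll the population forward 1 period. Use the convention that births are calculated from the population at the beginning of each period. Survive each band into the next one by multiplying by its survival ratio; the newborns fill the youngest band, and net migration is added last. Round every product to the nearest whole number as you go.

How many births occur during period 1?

734

Call the bands 1 to 5, youngest first.
[period 1]
Births: 1460 * 0.503 = 734
Band 2: 950 * 0.956 = 908
Band 3: 2330 * 0.951 = 2216
Band 4: 1710 * 0.943 = 1613
Band 5: 1460 * 0.933 + 1040 * 0.262 = 1362 + 272 = 1634
Net migration: Band 1 + 220 → 954; Band 2 + 237 → 1145; Band 3 + 140 → 2356; Band 4 + 130 → 1743; Band 5 + 237 → 1871
End of period: [954, 1145, 2356, 1743, 1871]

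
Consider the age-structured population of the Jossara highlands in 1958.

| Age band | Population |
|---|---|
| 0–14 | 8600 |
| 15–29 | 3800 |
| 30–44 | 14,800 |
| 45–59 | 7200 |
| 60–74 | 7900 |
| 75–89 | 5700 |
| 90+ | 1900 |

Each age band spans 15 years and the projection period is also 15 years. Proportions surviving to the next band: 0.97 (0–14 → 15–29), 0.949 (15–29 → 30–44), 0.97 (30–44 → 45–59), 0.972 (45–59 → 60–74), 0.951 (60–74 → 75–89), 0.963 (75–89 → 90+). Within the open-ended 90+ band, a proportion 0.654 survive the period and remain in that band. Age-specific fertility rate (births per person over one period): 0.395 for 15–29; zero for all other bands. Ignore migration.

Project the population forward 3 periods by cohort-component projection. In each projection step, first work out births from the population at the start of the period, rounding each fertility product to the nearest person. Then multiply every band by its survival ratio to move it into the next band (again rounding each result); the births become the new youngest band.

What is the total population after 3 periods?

Let group 1 be 0–14 through group 7 = 90+.
After projecting period 1:
Births: 3800 × 0.395 = 1501
Group 2: 8600 × 0.97 = 8342
Group 3: 3800 × 0.949 = 3606
Group 4: 14800 × 0.97 = 14356
Group 5: 7200 × 0.972 = 6998
Group 6: 7900 × 0.951 = 7513
Group 7: 5700 × 0.963 + 1900 × 0.654 = 5489 + 1243 = 6732
End of period: [1501, 8342, 3606, 14356, 6998, 7513, 6732]
After projecting period 2:
Births: 8342 × 0.395 = 3295
Group 2: 1501 × 0.97 = 1456
Group 3: 8342 × 0.949 = 7917
Group 4: 3606 × 0.97 = 3498
Group 5: 14356 × 0.972 = 13954
Group 6: 6998 × 0.951 = 6655
Group 7: 7513 × 0.963 + 6732 × 0.654 = 7235 + 4403 = 11638
End of period: [3295, 1456, 7917, 3498, 13954, 6655, 11638]
After projecting period 3:
Births: 1456 × 0.395 = 575
Group 2: 3295 × 0.97 = 3196
Group 3: 1456 × 0.949 = 1382
Group 4: 7917 × 0.97 = 7679
Group 5: 3498 × 0.972 = 3400
Group 6: 13954 × 0.951 = 13270
Group 7: 6655 × 0.963 + 11638 × 0.654 = 6409 + 7611 = 14020
End of period: [575, 3196, 1382, 7679, 3400, 13270, 14020]
Total after period 3: 575 + 3196 + 1382 + 7679 + 3400 + 13270 + 14020 = 43522

43522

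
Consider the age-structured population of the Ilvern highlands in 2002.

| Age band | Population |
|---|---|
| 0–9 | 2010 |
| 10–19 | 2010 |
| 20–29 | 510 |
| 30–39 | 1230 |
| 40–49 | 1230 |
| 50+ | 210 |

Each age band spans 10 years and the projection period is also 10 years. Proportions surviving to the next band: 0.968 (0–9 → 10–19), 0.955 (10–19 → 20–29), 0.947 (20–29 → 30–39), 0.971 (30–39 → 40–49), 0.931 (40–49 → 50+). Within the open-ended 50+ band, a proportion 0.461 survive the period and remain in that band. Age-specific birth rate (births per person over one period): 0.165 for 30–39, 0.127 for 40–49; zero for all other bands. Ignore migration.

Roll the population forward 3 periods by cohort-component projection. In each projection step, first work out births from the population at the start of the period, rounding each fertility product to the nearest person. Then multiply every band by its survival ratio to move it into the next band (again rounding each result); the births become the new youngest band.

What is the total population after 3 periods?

5656

Call the groups 1 to 6, youngest first.
— Period 1 —
Births: 1230 × 0.165 = 203  |  1230 × 0.127 = 156 → total 359
Group 2: 2010 × 0.968 = 1946
Group 3: 2010 × 0.955 = 1920
Group 4: 510 × 0.947 = 483
Group 5: 1230 × 0.971 = 1194
Group 6: 1230 × 0.931 + 210 × 0.461 = 1145 + 97 = 1242
→ [359, 1946, 1920, 483, 1194, 1242]
— Period 2 —
Births: 483 × 0.165 = 80  |  1194 × 0.127 = 152 → total 232
Group 2: 359 × 0.968 = 348
Group 3: 1946 × 0.955 = 1858
Group 4: 1920 × 0.947 = 1818
Group 5: 483 × 0.971 = 469
Group 6: 1194 × 0.931 + 1242 × 0.461 = 1112 + 573 = 1685
→ [232, 348, 1858, 1818, 469, 1685]
— Period 3 —
Births: 1818 × 0.165 = 300  |  469 × 0.127 = 60 → total 360
Group 2: 232 × 0.968 = 225
Group 3: 348 × 0.955 = 332
Group 4: 1858 × 0.947 = 1760
Group 5: 1818 × 0.971 = 1765
Group 6: 469 × 0.931 + 1685 × 0.461 = 437 + 777 = 1214
→ [360, 225, 332, 1760, 1765, 1214]
Total after period 3: 360 + 225 + 332 + 1760 + 1765 + 1214 = 5656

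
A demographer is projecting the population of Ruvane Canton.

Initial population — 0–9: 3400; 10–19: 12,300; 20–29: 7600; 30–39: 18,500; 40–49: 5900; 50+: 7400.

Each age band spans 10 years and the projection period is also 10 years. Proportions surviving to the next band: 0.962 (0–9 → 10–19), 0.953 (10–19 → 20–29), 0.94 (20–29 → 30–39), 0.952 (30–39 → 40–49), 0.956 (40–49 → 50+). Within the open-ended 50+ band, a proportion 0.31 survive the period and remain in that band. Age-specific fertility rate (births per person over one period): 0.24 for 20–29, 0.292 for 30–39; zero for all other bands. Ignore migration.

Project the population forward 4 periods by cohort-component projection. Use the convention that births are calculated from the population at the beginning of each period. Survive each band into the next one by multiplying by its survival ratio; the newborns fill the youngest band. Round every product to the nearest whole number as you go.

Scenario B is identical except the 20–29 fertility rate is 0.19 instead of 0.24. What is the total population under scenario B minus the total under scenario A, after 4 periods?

Let band 1 be 0–9 through band 6 = 50+.
— Period 1 —
Births: 7600 * 0.24 = 1824  |  18500 * 0.292 = 5402 ⇒ total 7226
Band 2: 3400 * 0.962 = 3271
Band 3: 12300 * 0.953 = 11722
Band 4: 7600 * 0.94 = 7144
Band 5: 18500 * 0.952 = 17612
Band 6: 5900 * 0.956 + 7400 * 0.31 = 5640 + 2294 = 7934
End of period: [7226, 3271, 11722, 7144, 17612, 7934]
— Period 2 —
Births: 11722 * 0.24 = 2813  |  7144 * 0.292 = 2086 ⇒ total 4899
Band 2: 7226 * 0.962 = 6951
Band 3: 3271 * 0.953 = 3117
Band 4: 11722 * 0.94 = 11019
Band 5: 7144 * 0.952 = 6801
Band 6: 17612 * 0.956 + 7934 * 0.31 = 16837 + 2460 = 19297
End of period: [4899, 6951, 3117, 11019, 6801, 19297]
— Period 3 —
Births: 3117 * 0.24 = 748  |  11019 * 0.292 = 3218 ⇒ total 3966
Band 2: 4899 * 0.962 = 4713
Band 3: 6951 * 0.953 = 6624
Band 4: 3117 * 0.94 = 2930
Band 5: 11019 * 0.952 = 10490
Band 6: 6801 * 0.956 + 19297 * 0.31 = 6502 + 5982 = 12484
End of period: [3966, 4713, 6624, 2930, 10490, 12484]
— Period 4 —
Births: 6624 * 0.24 = 1590  |  2930 * 0.292 = 856 ⇒ total 2446
Band 2: 3966 * 0.962 = 3815
Band 3: 4713 * 0.953 = 4491
Band 4: 6624 * 0.94 = 6227
Band 5: 2930 * 0.952 = 2789
Band 6: 10490 * 0.956 + 12484 * 0.31 = 10028 + 3870 = 13898
End of period: [2446, 3815, 4491, 6227, 2789, 13898]
Scenario A total after 4 periods: 33666
Scenario B projection —
— Period 1 —
Births: 7600 * 0.19 = 1444  |  18500 * 0.292 = 5402 ⇒ total 6846
Band 2: 3400 * 0.962 = 3271
Band 3: 12300 * 0.953 = 11722
Band 4: 7600 * 0.94 = 7144
Band 5: 18500 * 0.952 = 17612
Band 6: 5900 * 0.956 + 7400 * 0.31 = 5640 + 2294 = 7934
End of period: [6846, 3271, 11722, 7144, 17612, 7934]
— Period 2 —
Births: 11722 * 0.19 = 2227  |  7144 * 0.292 = 2086 ⇒ total 4313
Band 2: 6846 * 0.962 = 6586
Band 3: 3271 * 0.953 = 3117
Band 4: 11722 * 0.94 = 11019
Band 5: 7144 * 0.952 = 6801
Band 6: 17612 * 0.956 + 7934 * 0.31 = 16837 + 2460 = 19297
End of period: [4313, 6586, 3117, 11019, 6801, 19297]
— Period 3 —
Births: 3117 * 0.19 = 592  |  11019 * 0.292 = 3218 ⇒ total 3810
Band 2: 4313 * 0.962 = 4149
Band 3: 6586 * 0.953 = 6276
Band 4: 3117 * 0.94 = 2930
Band 5: 11019 * 0.952 = 10490
Band 6: 6801 * 0.956 + 19297 * 0.31 = 6502 + 5982 = 12484
End of period: [3810, 4149, 6276, 2930, 10490, 12484]
— Period 4 —
Births: 6276 * 0.19 = 1192  |  2930 * 0.292 = 856 ⇒ total 2048
Band 2: 3810 * 0.962 = 3665
Band 3: 4149 * 0.953 = 3954
Band 4: 6276 * 0.94 = 5899
Band 5: 2930 * 0.952 = 2789
Band 6: 10490 * 0.956 + 12484 * 0.31 = 10028 + 3870 = 13898
End of period: [2048, 3665, 3954, 5899, 2789, 13898]
Scenario B total after 4 periods: 32253
Difference B − A = 32253 − 33666 = -1413

-1413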